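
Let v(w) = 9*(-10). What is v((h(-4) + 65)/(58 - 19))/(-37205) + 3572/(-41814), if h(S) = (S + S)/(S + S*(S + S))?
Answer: -12913300/155568987 ≈ -0.083007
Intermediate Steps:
h(S) = 2*S/(S + 2*S²) (h(S) = (2*S)/(S + S*(2*S)) = (2*S)/(S + 2*S²) = 2*S/(S + 2*S²))
v(w) = -90
v((h(-4) + 65)/(58 - 19))/(-37205) + 3572/(-41814) = -90/(-37205) + 3572/(-41814) = -90*(-1/37205) + 3572*(-1/41814) = 18/7441 - 1786/20907 = -12913300/155568987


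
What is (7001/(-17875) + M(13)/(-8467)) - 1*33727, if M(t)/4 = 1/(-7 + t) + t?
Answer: -15313684701776/454042875 ≈ -33727.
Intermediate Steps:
M(t) = 4*t + 4/(-7 + t) (M(t) = 4*(1/(-7 + t) + t) = 4*(t + 1/(-7 + t)) = 4*t + 4/(-7 + t))
(7001/(-17875) + M(13)/(-8467)) - 1*33727 = (7001/(-17875) + (4*(1 + 13**2 - 7*13)/(-7 + 13))/(-8467)) - 1*33727 = (7001*(-1/17875) + (4*(1 + 169 - 91)/6)*(-1/8467)) - 33727 = (-7001/17875 + (4*(1/6)*79)*(-1/8467)) - 33727 = (-7001/17875 + (158/3)*(-1/8467)) - 33727 = (-7001/17875 - 158/25401) - 33727 = -180656651/454042875 - 33727 = -15313684701776/454042875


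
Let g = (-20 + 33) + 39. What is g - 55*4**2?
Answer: -828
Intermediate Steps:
g = 52 (g = 13 + 39 = 52)
g - 55*4**2 = 52 - 55*4**2 = 52 - 55*16 = 52 - 880 = -828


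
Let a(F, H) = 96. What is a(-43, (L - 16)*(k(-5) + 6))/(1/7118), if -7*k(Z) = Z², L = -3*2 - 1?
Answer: 683328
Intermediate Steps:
L = -7 (L = -6 - 1 = -7)
k(Z) = -Z²/7
a(-43, (L - 16)*(k(-5) + 6))/(1/7118) = 96/(1/7118) = 96*7118 = 683328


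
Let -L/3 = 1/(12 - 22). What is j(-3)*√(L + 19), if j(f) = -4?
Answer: -2*√1930/5 ≈ -17.573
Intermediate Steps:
L = 3/10 (L = -3/(12 - 22) = -3/(-10) = -3*(-⅒) = 3/10 ≈ 0.30000)
j(-3)*√(L + 19) = -4*√(3/10 + 19) = -2*√1930/5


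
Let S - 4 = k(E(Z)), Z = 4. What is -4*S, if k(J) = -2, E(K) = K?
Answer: -8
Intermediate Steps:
S = 2 (S = 4 - 2 = 2)
-4*S = -4*2 = -8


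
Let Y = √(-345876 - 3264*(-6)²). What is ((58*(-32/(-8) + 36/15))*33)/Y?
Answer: -10208*I*√115845/193075 ≈ -17.995*I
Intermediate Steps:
Y = 2*I*√115845 (Y = √(-345876 - 3264*36) = √(-345876 - 117504) = √(-463380) = 2*I*√115845 ≈ 680.72*I)
((58*(-32/(-8) + 36/15))*33)/Y = ((58*(-32/(-8) + 36/15))*33)/((2*I*√115845)) = ((58*(-32*(-⅛) + 36*(1/15)))*33)*(-I*√115845/231690) = ((58*(4 + 12/5))*33)*(-I*√115845/231690) = ((58*(32/5))*33)*(-I*√115845/231690) = ((1856/5)*33)*(-I*√115845/231690) = 61248*(-I*√115845/231690)/5 = -10208*I*√115845/193075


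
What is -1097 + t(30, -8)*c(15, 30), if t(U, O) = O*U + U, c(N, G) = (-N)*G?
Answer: 93403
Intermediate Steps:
c(N, G) = -G*N
t(U, O) = U + O*U
-1097 + t(30, -8)*c(15, 30) = -1097 + (30*(1 - 8))*(-1*30*15) = -1097 + (30*(-7))*(-450) = -1097 - 210*(-450) = -1097 + 94500 = 93403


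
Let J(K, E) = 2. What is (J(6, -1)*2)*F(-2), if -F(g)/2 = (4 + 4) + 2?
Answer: -80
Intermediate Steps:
F(g) = -20 (F(g) = -2*((4 + 4) + 2) = -2*(8 + 2) = -2*10 = -20)
(J(6, -1)*2)*F(-2) = (2*2)*(-20) = 4*(-20) = -80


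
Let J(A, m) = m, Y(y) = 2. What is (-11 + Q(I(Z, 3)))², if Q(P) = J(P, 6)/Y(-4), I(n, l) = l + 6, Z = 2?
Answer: 64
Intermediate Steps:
I(n, l) = 6 + l
Q(P) = 3 (Q(P) = 6/2 = 6*(½) = 3)
(-11 + Q(I(Z, 3)))² = (-11 + 3)² = (-8)² = 64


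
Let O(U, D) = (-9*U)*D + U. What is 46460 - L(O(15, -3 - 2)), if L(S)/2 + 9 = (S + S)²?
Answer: -3762322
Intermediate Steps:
O(U, D) = U - 9*D*U (O(U, D) = -9*D*U + U = U - 9*D*U)
L(S) = -18 + 8*S² (L(S) = -18 + 2*(S + S)² = -18 + 2*(2*S)² = -18 + 2*(4*S²) = -18 + 8*S²)
46460 - L(O(15, -3 - 2)) = 46460 - (-18 + 8*(15*(1 - 9*(-3 - 2)))²) = 46460 - (-18 + 8*(15*(1 - 9*(-5)))²) = 46460 - (-18 + 8*(15*(1 + 45))²) = 46460 - (-18 + 8*(15*46)²) = 46460 - (-18 + 8*690²) = 46460 - (-18 + 8*476100) = 46460 - (-18 + 3808800) = 46460 - 1*3808782 = 46460 - 3808782 = -3762322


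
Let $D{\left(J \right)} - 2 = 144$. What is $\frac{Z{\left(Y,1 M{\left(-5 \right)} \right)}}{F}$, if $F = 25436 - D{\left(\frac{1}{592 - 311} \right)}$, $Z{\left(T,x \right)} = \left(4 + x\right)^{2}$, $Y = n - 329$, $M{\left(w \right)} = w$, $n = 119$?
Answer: $\frac{1}{25290} \approx 3.9541 \cdot 10^{-5}$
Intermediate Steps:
$D{\left(J \right)} = 146$ ($D{\left(J \right)} = 2 + 144 = 146$)
$Y = -210$ ($Y = 119 - 329 = -210$)
$F = 25290$ ($F = 25436 - 146 = 25290$)
$\frac{Z{\left(Y,1 M{\left(-5 \right)} \right)}}{F} = \frac{\left(4 + 1 \left(-5\right)\right)^{2}}{25290} = \left(4 - 5\right)^{2} \cdot \frac{1}{25290} = \left(-1\right)^{2} \cdot \frac{1}{25290} = 1 \cdot \frac{1}{25290} = \frac{1}{25290}$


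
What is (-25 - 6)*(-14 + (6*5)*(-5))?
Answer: 5084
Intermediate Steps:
(-25 - 6)*(-14 + (6*5)*(-5)) = -31*(-14 + 30*(-5)) = -31*(-14 - 150) = -31*(-164) = 5084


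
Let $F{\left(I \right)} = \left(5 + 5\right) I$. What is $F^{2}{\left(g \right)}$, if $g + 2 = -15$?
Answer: $28900$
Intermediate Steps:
$g = -17$ ($g = -2 - 15 = -17$)
$F{\left(I \right)} = 10 I$
$F^{2}{\left(g \right)} = \left(10 \left(-17\right)\right)^{2} = \left(-170\right)^{2} = 28900$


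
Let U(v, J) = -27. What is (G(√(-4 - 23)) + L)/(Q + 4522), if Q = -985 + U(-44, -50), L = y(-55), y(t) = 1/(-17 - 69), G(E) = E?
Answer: -1/301860 + I*√3/1170 ≈ -3.3128e-6 + 0.0014804*I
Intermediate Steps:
y(t) = -1/86 (y(t) = 1/(-86) = -1/86)
L = -1/86 ≈ -0.011628
Q = -1012 (Q = -985 - 27 = -1012)
(G(√(-4 - 23)) + L)/(Q + 4522) = (√(-4 - 23) - 1/86)/(-1012 + 4522) = (√(-27) - 1/86)/3510 = (3*I*√3 - 1/86)*(1/3510) = (-1/86 + 3*I*√3)*(1/3510) = -1/301860 + I*√3/1170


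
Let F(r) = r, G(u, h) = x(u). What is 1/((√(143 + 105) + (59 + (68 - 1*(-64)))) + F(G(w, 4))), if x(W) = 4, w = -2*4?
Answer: 195/37777 - 2*√62/37777 ≈ 0.0047450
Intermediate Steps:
w = -8
G(u, h) = 4
1/((√(143 + 105) + (59 + (68 - 1*(-64)))) + F(G(w, 4))) = 1/((√(143 + 105) + (59 + (68 - 1*(-64)))) + 4) = 1/((√248 + (59 + (68 + 64))) + 4) = 1/((2*√62 + (59 + 132)) + 4) = 1/((2*√62 + 191) + 4) = 1/((191 + 2*√62) + 4) = 1/(195 + 2*√62)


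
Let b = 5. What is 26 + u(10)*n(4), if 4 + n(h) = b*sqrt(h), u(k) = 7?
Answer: 68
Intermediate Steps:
n(h) = -4 + 5*sqrt(h)
26 + u(10)*n(4) = 26 + 7*(-4 + 5*sqrt(4)) = 26 + 7*(-4 + 5*2) = 26 + 7*(-4 + 10) = 26 + 7*6 = 26 + 42 = 68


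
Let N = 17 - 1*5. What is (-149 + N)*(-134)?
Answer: 18358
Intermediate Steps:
N = 12 (N = 17 - 5 = 12)
(-149 + N)*(-134) = (-149 + 12)*(-134) = -137*(-134) = 18358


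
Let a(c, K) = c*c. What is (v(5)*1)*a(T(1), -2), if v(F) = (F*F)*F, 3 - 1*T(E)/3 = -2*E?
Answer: 28125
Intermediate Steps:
T(E) = 9 + 6*E (T(E) = 9 - (-6)*E = 9 + 6*E)
a(c, K) = c²
v(F) = F³ (v(F) = F²*F = F³)
(v(5)*1)*a(T(1), -2) = (5³*1)*(9 + 6*1)² = (125*1)*(9 + 6)² = 125*15² = 125*225 = 28125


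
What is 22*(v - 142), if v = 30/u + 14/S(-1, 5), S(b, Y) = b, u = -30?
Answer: -3454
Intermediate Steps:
v = -15 (v = 30/(-30) + 14/(-1) = 30*(-1/30) + 14*(-1) = -1 - 14 = -15)
22*(v - 142) = 22*(-15 - 142) = 22*(-157) = -3454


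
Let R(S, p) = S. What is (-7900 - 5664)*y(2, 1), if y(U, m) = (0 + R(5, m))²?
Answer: -339100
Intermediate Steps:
y(U, m) = 25 (y(U, m) = (0 + 5)² = 5² = 25)
(-7900 - 5664)*y(2, 1) = (-7900 - 5664)*25 = -13564*25 = -339100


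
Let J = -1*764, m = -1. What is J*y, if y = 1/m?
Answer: 764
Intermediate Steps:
y = -1 (y = 1/(-1) = -1)
J = -764
J*y = -764*(-1) = 764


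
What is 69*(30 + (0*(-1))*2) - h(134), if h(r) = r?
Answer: 1936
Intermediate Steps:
69*(30 + (0*(-1))*2) - h(134) = 69*(30 + (0*(-1))*2) - 1*134 = 69*(30 + 0*2) - 134 = 69*(30 + 0) - 134 = 69*30 - 134 = 2070 - 134 = 1936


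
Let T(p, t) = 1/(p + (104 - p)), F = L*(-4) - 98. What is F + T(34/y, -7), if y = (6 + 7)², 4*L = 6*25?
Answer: -25791/104 ≈ -247.99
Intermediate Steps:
L = 75/2 (L = (6*25)/4 = (¼)*150 = 75/2 ≈ 37.500)
y = 169 (y = 13² = 169)
F = -248 (F = (75/2)*(-4) - 98 = -150 - 98 = -248)
T(p, t) = 1/104
F + T(34/y, -7) = -248 + 1/104 = -25791/104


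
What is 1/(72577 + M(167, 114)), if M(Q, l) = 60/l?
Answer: 19/1378973 ≈ 1.3778e-5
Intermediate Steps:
1/(72577 + M(167, 114)) = 1/(72577 + 60/114) = 1/(72577 + 60*(1/114)) = 1/(72577 + 10/19) = 1/(1378973/19) = 19/1378973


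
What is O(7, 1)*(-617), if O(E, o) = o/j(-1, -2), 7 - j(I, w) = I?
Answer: -617/8 ≈ -77.125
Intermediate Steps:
j(I, w) = 7 - I
O(E, o) = o/8 (O(E, o) = o/(7 - 1*(-1)) = o/(7 + 1) = o/8)
O(7, 1)*(-617) = ((1/8)*1)*(-617) = (1/8)*(-617) = -617/8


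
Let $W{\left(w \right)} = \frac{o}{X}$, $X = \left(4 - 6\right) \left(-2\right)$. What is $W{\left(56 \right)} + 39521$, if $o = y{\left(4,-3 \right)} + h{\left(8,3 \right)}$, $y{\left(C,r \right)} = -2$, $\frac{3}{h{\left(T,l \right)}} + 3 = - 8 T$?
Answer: $\frac{10591491}{268} \approx 39521.0$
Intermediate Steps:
$h{\left(T,l \right)} = \frac{3}{-3 - 8 T}$
$X = 4$ ($X = \left(-2\right) \left(-2\right) = 4$)
$o = - \frac{137}{67}$ ($o = -2 - \frac{3}{3 + 8 \cdot 8} = -2 - \frac{3}{3 + 64} = -2 - \frac{3}{67} = - \frac{137}{67} \approx -2.0448$)
$W{\left(w \right)} = - \frac{137}{268}$ ($W{\left(w \right)} = - \frac{137}{67 \cdot 4} = \left(- \frac{137}{67}\right) \frac{1}{4} = - \frac{137}{268}$)
$W{\left(56 \right)} + 39521 = - \frac{137}{268} + 39521 = \frac{10591491}{268}$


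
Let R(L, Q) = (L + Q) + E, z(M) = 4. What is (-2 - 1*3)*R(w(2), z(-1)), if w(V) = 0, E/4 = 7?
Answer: -160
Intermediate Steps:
E = 28 (E = 4*7 = 28)
R(L, Q) = 28 + L + Q (R(L, Q) = (L + Q) + 28 = 28 + L + Q)
(-2 - 1*3)*R(w(2), z(-1)) = (-2 - 1*3)*(28 + 0 + 4) = (-2 - 3)*32 = -5*32 = -160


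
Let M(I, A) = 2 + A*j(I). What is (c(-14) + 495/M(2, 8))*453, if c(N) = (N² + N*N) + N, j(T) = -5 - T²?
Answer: 2352429/14 ≈ 1.6803e+5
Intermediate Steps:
M(I, A) = 2 + A*(-5 - I²)
c(N) = N + 2*N² (c(N) = (N² + N²) + N = 2*N² + N = N + 2*N²)
(c(-14) + 495/M(2, 8))*453 = (-14*(1 + 2*(-14)) + 495/(2 - 1*8*(5 + 2²)))*453 = (-14*(1 - 28) + 495/(2 - 1*8*(5 + 4)))*453 = (-14*(-27) + 495/(2 - 1*8*9))*453 = (378 + 495/(2 - 72))*453 = (378 + 495/(-70))*453 = (378 + 495*(-1/70))*453 = (378 - 99/14)*453 = (5193/14)*453 = 2352429/14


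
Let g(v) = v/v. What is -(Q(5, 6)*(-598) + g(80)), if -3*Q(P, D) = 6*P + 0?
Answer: -5981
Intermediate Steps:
g(v) = 1
Q(P, D) = -2*P (Q(P, D) = -(6*P + 0)/3 = -2*P)
-(Q(5, 6)*(-598) + g(80)) = -(-2*5*(-598) + 1) = -(-10*(-598) + 1) = -(5980 + 1) = -1*5981 = -5981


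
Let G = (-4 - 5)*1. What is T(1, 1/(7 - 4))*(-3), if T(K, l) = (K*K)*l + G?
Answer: 26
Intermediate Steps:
G = -9 (G = -9*1 = -9)
T(K, l) = -9 + l*K² (T(K, l) = (K*K)*l - 9 = K²*l - 9 = l*K² - 9 = -9 + l*K²)
T(1, 1/(7 - 4))*(-3) = (-9 + 1²/(7 - 4))*(-3) = (-9 + 1/3)*(-3) = (-9 + (⅓)*1)*(-3) = (-9 + ⅓)*(-3) = -26/3*(-3) = 26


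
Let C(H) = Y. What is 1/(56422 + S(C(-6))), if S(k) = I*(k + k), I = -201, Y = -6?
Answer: 1/58834 ≈ 1.6997e-5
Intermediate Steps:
C(H) = -6
S(k) = -402*k (S(k) = -201*(k + k) = -402*k)
1/(56422 + S(C(-6))) = 1/(56422 - 402*(-6)) = 1/(56422 + 2412) = 1/58834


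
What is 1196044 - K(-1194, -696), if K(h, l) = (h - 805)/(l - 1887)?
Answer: 3089379653/2583 ≈ 1.1960e+6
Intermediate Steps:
K(h, l) = (-805 + h)/(-1887 + l)
1196044 - K(-1194, -696) = 1196044 - (-805 - 1194)/(-1887 - 696) = 1196044 - (-1999)/(-2583) = 1196044 - (-1)*(-1999)/2583 = 1196044 - 1*1999/2583 = 1196044 - 1999/2583 = 3089379653/2583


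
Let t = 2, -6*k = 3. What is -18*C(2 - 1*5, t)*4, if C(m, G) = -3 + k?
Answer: 252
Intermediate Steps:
k = -1/2 (k = -1/6*3 = -1/2 ≈ -0.50000)
C(m, G) = -7/2 (C(m, G) = -3 - 1/2 = -7/2)
-18*C(2 - 1*5, t)*4 = -18*(-7/2)*4 = 63*4 = 252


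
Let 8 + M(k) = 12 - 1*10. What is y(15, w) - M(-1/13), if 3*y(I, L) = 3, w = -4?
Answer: 7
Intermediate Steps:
y(I, L) = 1 (y(I, L) = (1/3)*3 = 1)
M(k) = -6 (M(k) = -8 + (12 - 1*10) = -8 + (12 - 10) = -8 + 2 = -6)
y(15, w) - M(-1/13) = 1 - 1*(-6) = 1 + 6 = 7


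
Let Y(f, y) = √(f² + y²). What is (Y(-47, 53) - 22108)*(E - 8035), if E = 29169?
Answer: -467230472 + 21134*√5018 ≈ -4.6573e+8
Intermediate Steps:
(Y(-47, 53) - 22108)*(E - 8035) = (√((-47)² + 53²) - 22108)*(29169 - 8035) = (√(2209 + 2809) - 22108)*21134 = (√5018 - 22108)*21134 = (-22108 + √5018)*21134 = -467230472 + 21134*√5018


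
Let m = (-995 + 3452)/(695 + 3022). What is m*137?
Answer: 5343/59 ≈ 90.559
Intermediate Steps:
m = 39/59 (m = 2457/3717 = 2457*(1/3717) = 39/59 ≈ 0.66102)
m*137 = (39/59)*137 = 5343/59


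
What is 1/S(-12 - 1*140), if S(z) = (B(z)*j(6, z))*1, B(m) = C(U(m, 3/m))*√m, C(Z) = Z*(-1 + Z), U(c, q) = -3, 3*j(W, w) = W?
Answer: -I*√38/1824 ≈ -0.0033796*I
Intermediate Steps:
j(W, w) = W/3
B(m) = 12*√m (B(m) = (-3*(-1 - 3))*√m = (-3*(-4))*√m = 12*√m)
S(z) = 24*√z (S(z) = ((12*√z)*((⅓)*6))*1 = ((12*√z)*2)*1 = (24*√z)*1 = 24*√z)
1/S(-12 - 1*140) = 1/(24*√(-12 - 1*140)) = 1/(24*√(-12 - 140)) = 1/(24*√(-152)) = 1/(24*(2*I*√38)) = 1/(48*I*√38) = -I*√38/1824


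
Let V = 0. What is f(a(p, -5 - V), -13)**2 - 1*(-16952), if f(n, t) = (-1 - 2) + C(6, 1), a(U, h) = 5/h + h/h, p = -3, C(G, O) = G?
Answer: 16961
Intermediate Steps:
a(U, h) = 1 + 5/h (a(U, h) = 5/h + 1 = 1 + 5/h)
f(n, t) = 3 (f(n, t) = (-1 - 2) + 6 = -3 + 6 = 3)
f(a(p, -5 - V), -13)**2 - 1*(-16952) = 3**2 - 1*(-16952) = 9 + 16952 = 16961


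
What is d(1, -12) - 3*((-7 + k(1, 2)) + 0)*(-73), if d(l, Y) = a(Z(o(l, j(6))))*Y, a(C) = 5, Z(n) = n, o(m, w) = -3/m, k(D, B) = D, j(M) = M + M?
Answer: -1374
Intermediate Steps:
j(M) = 2*M
d(l, Y) = 5*Y
d(1, -12) - 3*((-7 + k(1, 2)) + 0)*(-73) = 5*(-12) - 3*((-7 + 1) + 0)*(-73) = -60 - 3*(-6 + 0)*(-73) = -60 - 3*(-6)*(-73) = -60 + 18*(-73) = -60 - 1314 = -1374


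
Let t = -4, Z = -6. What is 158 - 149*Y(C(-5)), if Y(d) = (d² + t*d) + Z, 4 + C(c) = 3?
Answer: 307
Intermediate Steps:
C(c) = -1 (C(c) = -4 + 3 = -1)
Y(d) = -6 + d² - 4*d (Y(d) = (d² - 4*d) - 6 = -6 + d² - 4*d)
158 - 149*Y(C(-5)) = 158 - 149*(-6 + (-1)² - 4*(-1)) = 158 - 149*(-6 + 1 + 4) = 158 - 149*(-1) = 158 + 149 = 307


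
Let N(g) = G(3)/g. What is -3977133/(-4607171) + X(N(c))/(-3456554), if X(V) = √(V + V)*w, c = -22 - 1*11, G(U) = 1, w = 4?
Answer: 3977133/4607171 - 2*I*√66/57033141 ≈ 0.86325 - 2.8489e-7*I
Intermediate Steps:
c = -33 (c = -22 - 11 = -33)
N(g) = 1/g
X(V) = 4*√2*√V (X(V) = √(V + V)*4 = √(2*V)*4 = (√2*√V)*4 = 4*√2*√V)
-3977133/(-4607171) + X(N(c))/(-3456554) = -3977133/(-4607171) + (4*√2*√(1/(-33)))/(-3456554) = -3977133*(-1/4607171) + (4*√2*√(-1/33))*(-1/3456554) = 3977133/4607171 + (4*√2*(I*√33/33))*(-1/3456554) = 3977133/4607171 + (4*I*√66/33)*(-1/3456554) = 3977133/4607171 - 2*I*√66/57033141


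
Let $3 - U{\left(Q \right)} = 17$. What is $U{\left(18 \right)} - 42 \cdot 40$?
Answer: $-1694$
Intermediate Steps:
$U{\left(Q \right)} = -14$ ($U{\left(Q \right)} = 3 - 17 = -14$)
$U{\left(18 \right)} - 42 \cdot 40 = -14 - 42 \cdot 40 = -14 - 1680 = -1694$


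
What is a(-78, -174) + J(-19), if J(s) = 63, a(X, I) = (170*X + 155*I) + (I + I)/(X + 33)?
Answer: -602389/15 ≈ -40159.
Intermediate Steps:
a(X, I) = 155*I + 170*X + 2*I/(33 + X) (a(X, I) = (155*I + 170*X) + (2*I)/(33 + X) = (155*I + 170*X) + 2*I/(33 + X) = 155*I + 170*X + 2*I/(33 + X))
a(-78, -174) + J(-19) = (170*(-78)² + 5117*(-174) + 5610*(-78) + 155*(-174)*(-78))/(33 - 78) + 63 = (170*6084 - 890358 - 437580 + 2103660)/(-45) + 63 = -(1034280 - 890358 - 437580 + 2103660)/45 + 63 = -1/45*1810002 + 63 = -603334/15 + 63 = -602389/15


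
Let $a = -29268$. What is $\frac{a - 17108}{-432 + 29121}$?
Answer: $- \frac{46376}{28689} \approx -1.6165$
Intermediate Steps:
$\frac{a - 17108}{-432 + 29121} = \frac{-29268 - 17108}{-432 + 29121} = - \frac{46376}{28689}$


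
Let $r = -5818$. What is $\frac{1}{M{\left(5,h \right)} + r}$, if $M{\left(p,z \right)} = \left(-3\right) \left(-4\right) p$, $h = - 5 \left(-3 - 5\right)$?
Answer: $- \frac{1}{5758} \approx -0.00017367$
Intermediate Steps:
$h = 40$ ($h = - 5 \left(-8\right) = \left(-1\right) \left(-40\right) = 40$)
$M{\left(p,z \right)} = 12 p$
$\frac{1}{M{\left(5,h \right)} + r} = \frac{1}{12 \cdot 5 - 5818} = \frac{1}{60 - 5818} = \frac{1}{-5758} = - \frac{1}{5758}$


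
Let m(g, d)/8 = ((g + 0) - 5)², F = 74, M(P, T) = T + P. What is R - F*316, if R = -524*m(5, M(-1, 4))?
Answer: -23384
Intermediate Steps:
M(P, T) = P + T
m(g, d) = 8*(-5 + g)² (m(g, d) = 8*((g + 0) - 5)² = 8*(g - 5)² = 8*(-5 + g)²)
R = 0 (R = -4192*(-5 + 5)² = -4192*0² = -4192*0 = -524*0 = 0)
R - F*316 = 0 - 74*316 = 0 - 1*23384 = 0 - 23384 = -23384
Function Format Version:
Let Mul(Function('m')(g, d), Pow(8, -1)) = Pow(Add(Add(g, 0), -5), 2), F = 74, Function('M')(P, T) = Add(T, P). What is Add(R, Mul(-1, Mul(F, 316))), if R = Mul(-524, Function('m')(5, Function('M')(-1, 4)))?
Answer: -23384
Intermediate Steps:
Function('M')(P, T) = Add(P, T)
Function('m')(g, d) = Mul(8, Pow(Add(-5, g), 2)) (Function('m')(g, d) = Mul(8, Pow(Add(Add(g, 0), -5), 2)) = Mul(8, Pow(Add(g, -5), 2)) = Mul(8, Pow(Add(-5, g), 2)))
R = 0 (R = Mul(-524, Mul(8, Pow(Add(-5, 5), 2))) = Mul(-524, Mul(8, Pow(0, 2))) = Mul(-524, Mul(8, 0)) = Mul(-524, 0) = 0)
Add(R, Mul(-1, Mul(F, 316))) = Add(0, Mul(-1, Mul(74, 316))) = Add(0, Mul(-1, 23384)) = Add(0, -23384) = -23384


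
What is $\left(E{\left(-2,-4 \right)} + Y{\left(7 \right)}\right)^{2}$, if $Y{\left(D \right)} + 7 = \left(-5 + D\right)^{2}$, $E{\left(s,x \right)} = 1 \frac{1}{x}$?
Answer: $\frac{169}{16} \approx 10.563$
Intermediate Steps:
$E{\left(s,x \right)} = \frac{1}{x}$
$Y{\left(D \right)} = -7 + \left(-5 + D\right)^{2}$
$\left(E{\left(-2,-4 \right)} + Y{\left(7 \right)}\right)^{2} = \left(\frac{1}{-4} - \left(7 - \left(-5 + 7\right)^{2}\right)\right)^{2} = \left(- \frac{1}{4} - \left(7 - 2^{2}\right)\right)^{2} = \left(- \frac{1}{4} + \left(-7 + 4\right)\right)^{2} = \left(- \frac{1}{4} - 3\right)^{2} = \left(- \frac{13}{4}\right)^{2} = \frac{169}{16}$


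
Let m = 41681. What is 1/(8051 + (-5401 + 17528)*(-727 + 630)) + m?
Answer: 48694578507/1168268 ≈ 41681.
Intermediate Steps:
1/(8051 + (-5401 + 17528)*(-727 + 630)) + m = 1/(8051 + (-5401 + 17528)*(-727 + 630)) + 41681 = 1/(8051 + 12127*(-97)) + 41681 = 1/(8051 - 1176319) + 41681 = 1/(-1168268) + 41681 = -1/1168268 + 41681 = 48694578507/1168268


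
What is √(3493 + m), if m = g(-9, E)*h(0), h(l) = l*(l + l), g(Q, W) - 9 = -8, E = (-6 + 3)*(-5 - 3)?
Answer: √3493 ≈ 59.102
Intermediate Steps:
E = 24 (E = -3*(-8) = 24)
g(Q, W) = 1 (g(Q, W) = 9 - 8 = 1)
h(l) = 2*l² (h(l) = l*(2*l) = 2*l²)
m = 0 (m = 1*(2*0²) = 1*(2*0) = 1*0 = 0)
√(3493 + m) = √(3493 + 0) = √3493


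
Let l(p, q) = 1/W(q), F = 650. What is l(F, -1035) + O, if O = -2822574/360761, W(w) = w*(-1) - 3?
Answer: -2912535607/372305352 ≈ -7.8230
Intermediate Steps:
W(w) = -3 - w (W(w) = -w - 3 = -3 - w)
l(p, q) = 1/(-3 - q)
O = -2822574/360761 (O = -2822574*1/360761 = -2822574/360761 ≈ -7.8239)
l(F, -1035) + O = -1/(3 - 1035) - 2822574/360761 = -1/(-1032) - 2822574/360761 = -1*(-1/1032) - 2822574/360761 = 1/1032 - 2822574/360761 = -2912535607/372305352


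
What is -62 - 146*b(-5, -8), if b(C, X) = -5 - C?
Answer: -62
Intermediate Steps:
-62 - 146*b(-5, -8) = -62 - 146*(-5 - 1*(-5)) = -62 - 146*(-5 + 5) = -62 - 146*0 = -62 + 0 = -62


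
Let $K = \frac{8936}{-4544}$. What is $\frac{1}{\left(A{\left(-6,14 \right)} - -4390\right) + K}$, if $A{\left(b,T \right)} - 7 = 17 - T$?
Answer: $\frac{568}{2498083} \approx 0.00022737$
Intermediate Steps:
$A{\left(b,T \right)} = 24 - T$ ($A{\left(b,T \right)} = 7 - \left(-17 + T\right) = 24 - T$)
$K = - \frac{1117}{568}$ ($K = 8936 \left(- \frac{1}{4544}\right) = - \frac{1117}{568} \approx -1.9665$)
$\frac{1}{\left(A{\left(-6,14 \right)} - -4390\right) + K} = \frac{1}{\left(\left(24 - 14\right) - -4390\right) - \frac{1117}{568}} = \frac{1}{\left(\left(24 - 14\right) + 4390\right) - \frac{1117}{568}} = \frac{1}{\left(10 + 4390\right) - \frac{1117}{568}} = \frac{1}{4400 - \frac{1117}{568}} = \frac{1}{\frac{2498083}{568}} = \frac{568}{2498083}$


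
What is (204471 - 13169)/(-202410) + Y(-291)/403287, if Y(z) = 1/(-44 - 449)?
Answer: -6339126295282/6707209263885 ≈ -0.94512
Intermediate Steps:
Y(z) = -1/493 (Y(z) = 1/(-493) = -1/493)
(204471 - 13169)/(-202410) + Y(-291)/403287 = (204471 - 13169)/(-202410) - 1/493/403287 = 191302*(-1/202410) - 1/493*1/403287 = -95651/101205 - 1/198820491 = -6339126295282/6707209263885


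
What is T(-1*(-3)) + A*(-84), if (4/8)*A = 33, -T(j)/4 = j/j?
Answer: -5548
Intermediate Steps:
T(j) = -4 (T(j) = -4*j/j = -4*1 = -4)
A = 66 (A = 2*33 = 66)
T(-1*(-3)) + A*(-84) = -4 + 66*(-84) = -4 - 5544 = -5548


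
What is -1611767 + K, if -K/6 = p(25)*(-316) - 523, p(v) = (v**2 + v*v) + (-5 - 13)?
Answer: 727243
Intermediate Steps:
p(v) = -18 + 2*v**2 (p(v) = (v**2 + v**2) - 18 = 2*v**2 - 18 = -18 + 2*v**2)
K = 2339010 (K = -6*((-18 + 2*25**2)*(-316) - 523) = -6*((-18 + 2*625)*(-316) - 523) = -6*((-18 + 1250)*(-316) - 523) = -6*(1232*(-316) - 523) = -6*(-389312 - 523) = -6*(-389835) = 2339010)
-1611767 + K = -1611767 + 2339010 = 727243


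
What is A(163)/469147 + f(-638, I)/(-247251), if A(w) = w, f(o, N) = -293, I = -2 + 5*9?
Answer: 177761984/115997064897 ≈ 0.0015325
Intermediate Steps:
I = 43 (I = -2 + 45 = 43)
A(163)/469147 + f(-638, I)/(-247251) = 163/469147 - 293/(-247251) = 163*(1/469147) - 293*(-1/247251) = 163/469147 + 293/247251 = 177761984/115997064897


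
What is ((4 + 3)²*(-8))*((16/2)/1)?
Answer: -3136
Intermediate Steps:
((4 + 3)²*(-8))*((16/2)/1) = (7²*(-8))*((16*(½))*1) = (49*(-8))*(8*1) = -392*8 = -3136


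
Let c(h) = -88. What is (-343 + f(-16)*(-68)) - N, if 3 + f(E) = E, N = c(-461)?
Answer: 1037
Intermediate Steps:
N = -88
f(E) = -3 + E
(-343 + f(-16)*(-68)) - N = (-343 + (-3 - 16)*(-68)) - 1*(-88) = (-343 - 19*(-68)) + 88 = (-343 + 1292) + 88 = 949 + 88 = 1037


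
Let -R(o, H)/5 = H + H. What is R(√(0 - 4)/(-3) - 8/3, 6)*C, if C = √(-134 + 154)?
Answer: -120*√5 ≈ -268.33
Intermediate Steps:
C = 2*√5 (C = √20 = 2*√5 ≈ 4.4721)
R(o, H) = -10*H (R(o, H) = -5*(H + H) = -10*H)
R(√(0 - 4)/(-3) - 8/3, 6)*C = (-10*6)*(2*√5) = -120*√5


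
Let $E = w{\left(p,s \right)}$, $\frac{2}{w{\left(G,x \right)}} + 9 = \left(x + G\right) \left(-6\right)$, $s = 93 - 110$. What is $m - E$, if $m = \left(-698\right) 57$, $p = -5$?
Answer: $- \frac{4893680}{123} \approx -39786.0$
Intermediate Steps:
$m = -39786$
$s = -17$
$w{\left(G,x \right)} = \frac{2}{-9 - 6 G - 6 x}$ ($w{\left(G,x \right)} = \frac{2}{-9 + \left(x + G\right) \left(-6\right)} = \frac{2}{-9 + \left(G + x\right) \left(-6\right)} = \frac{2}{-9 - \left(6 G + 6 x\right)} = \frac{2}{-9 - 6 G - 6 x}$)
$E = \frac{2}{123}$ ($E = - \frac{2}{9 + 6 \left(-5\right) + 6 \left(-17\right)} = - \frac{2}{9 - 30 - 102} = - \frac{2}{-123} = \left(-2\right) \left(- \frac{1}{123}\right) = \frac{2}{123} \approx 0.01626$)
$m - E = -39786 - \frac{2}{123} = - \frac{4893680}{123}$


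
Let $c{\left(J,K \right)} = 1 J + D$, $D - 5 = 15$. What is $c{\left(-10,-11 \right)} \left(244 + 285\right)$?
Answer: $5290$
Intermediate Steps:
$D = 20$ ($D = 5 + 15 = 20$)
$c{\left(J,K \right)} = 20 + J$ ($c{\left(J,K \right)} = 1 J + 20 = J + 20 = 20 + J$)
$c{\left(-10,-11 \right)} \left(244 + 285\right) = \left(20 - 10\right) \left(244 + 285\right) = 10 \cdot 529 = 5290$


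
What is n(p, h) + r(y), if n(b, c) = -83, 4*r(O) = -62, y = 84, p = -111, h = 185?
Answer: -197/2 ≈ -98.500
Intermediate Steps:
r(O) = -31/2 (r(O) = (¼)*(-62) = -31/2)
n(p, h) + r(y) = -83 - 31/2 = -197/2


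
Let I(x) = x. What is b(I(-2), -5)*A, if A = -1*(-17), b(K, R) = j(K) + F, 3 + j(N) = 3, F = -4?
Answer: -68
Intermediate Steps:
j(N) = 0 (j(N) = -3 + 3 = 0)
b(K, R) = -4 (b(K, R) = 0 - 4 = -4)
A = 17
b(I(-2), -5)*A = -4*17 = -68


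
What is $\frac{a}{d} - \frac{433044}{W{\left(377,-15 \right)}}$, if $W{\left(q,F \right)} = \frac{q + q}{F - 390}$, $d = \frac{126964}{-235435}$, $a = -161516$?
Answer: $\frac{6367412503915}{11966357} \approx 5.3211 \cdot 10^{5}$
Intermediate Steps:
$d = - \frac{126964}{235435}$ ($d = 126964 \left(- \frac{1}{235435}\right) = - \frac{126964}{235435} \approx -0.53927$)
$W{\left(q,F \right)} = \frac{2 q}{-390 + F}$
$\frac{a}{d} - \frac{433044}{W{\left(377,-15 \right)}} = - \frac{161516}{- \frac{126964}{235435}} - \frac{433044}{2 \cdot 377 \frac{1}{-390 - 15}} = \left(-161516\right) \left(- \frac{235435}{126964}\right) - \frac{433044}{2 \cdot 377 \frac{1}{-405}} = \frac{9506629865}{31741} - \frac{433044}{2 \cdot 377 \left(- \frac{1}{405}\right)} = \frac{9506629865}{31741} - \frac{433044}{- \frac{754}{405}} = \frac{9506629865}{31741} - - \frac{87691410}{377} = \frac{9506629865}{31741} + \frac{87691410}{377} = \frac{6367412503915}{11966357}$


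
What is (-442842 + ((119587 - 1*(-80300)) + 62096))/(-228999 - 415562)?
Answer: 180859/644561 ≈ 0.28059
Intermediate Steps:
(-442842 + ((119587 - 1*(-80300)) + 62096))/(-228999 - 415562) = (-442842 + ((119587 + 80300) + 62096))/(-644561) = (-442842 + (199887 + 62096))*(-1/644561) = (-442842 + 261983)*(-1/644561) = -180859*(-1/644561) = 180859/644561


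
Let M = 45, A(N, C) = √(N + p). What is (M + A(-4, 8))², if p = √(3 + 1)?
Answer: (45 + I*√2)² ≈ 2023.0 + 127.28*I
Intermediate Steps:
p = 2 (p = √4 = 2)
A(N, C) = √(2 + N) (A(N, C) = √(N + 2) = √(2 + N))
(M + A(-4, 8))² = (45 + √(2 - 4))² = (45 + √(-2))² = (45 + I*√2)²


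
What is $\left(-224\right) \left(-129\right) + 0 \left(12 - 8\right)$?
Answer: $28896$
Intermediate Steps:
$\left(-224\right) \left(-129\right) + 0 \left(12 - 8\right) = 28896 + 0 \cdot 4 = 28896 + 0 = 28896$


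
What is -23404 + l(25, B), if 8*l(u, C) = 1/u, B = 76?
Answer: -4680799/200 ≈ -23404.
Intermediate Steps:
l(u, C) = 1/(8*u)
-23404 + l(25, B) = -23404 + (⅛)/25 = -23404 + (⅛)*(1/25) = -23404 + 1/200 = -4680799/200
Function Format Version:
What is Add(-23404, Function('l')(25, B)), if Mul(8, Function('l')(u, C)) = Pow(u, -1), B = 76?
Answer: Rational(-4680799, 200) ≈ -23404.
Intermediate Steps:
Function('l')(u, C) = Mul(Rational(1, 8), Pow(u, -1))
Add(-23404, Function('l')(25, B)) = Add(-23404, Mul(Rational(1, 8), Pow(25, -1))) = Add(-23404, Mul(Rational(1, 8), Rational(1, 25))) = Add(-23404, Rational(1, 200)) = Rational(-4680799, 200)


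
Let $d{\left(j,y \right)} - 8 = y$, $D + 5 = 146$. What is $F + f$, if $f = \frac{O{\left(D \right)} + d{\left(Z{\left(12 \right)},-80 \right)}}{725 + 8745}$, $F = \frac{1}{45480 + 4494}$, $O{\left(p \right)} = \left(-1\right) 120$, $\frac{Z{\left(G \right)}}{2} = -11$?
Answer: $- \frac{4792769}{236626890} \approx -0.020255$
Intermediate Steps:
$D = 141$ ($D = -5 + 146 = 141$)
$Z{\left(G \right)} = -22$ ($Z{\left(G \right)} = 2 \left(-11\right) = -22$)
$O{\left(p \right)} = -120$
$d{\left(j,y \right)} = 8 + y$
$F = \frac{1}{49974} \approx 2.001 \cdot 10^{-5}$
$f = - \frac{96}{4735}$ ($f = \frac{-120 + \left(8 - 80\right)}{725 + 8745} = \frac{-120 - 72}{9470} = \left(-192\right) \frac{1}{9470} = - \frac{96}{4735} \approx -0.020275$)
$F + f = \frac{1}{49974} - \frac{96}{4735} = - \frac{4792769}{236626890}$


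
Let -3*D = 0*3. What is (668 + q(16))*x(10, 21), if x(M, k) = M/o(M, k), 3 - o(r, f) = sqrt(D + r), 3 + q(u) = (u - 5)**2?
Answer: -23580 - 7860*sqrt(10) ≈ -48436.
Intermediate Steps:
D = 0 (D = -0*3 = -1/3*0 = 0)
q(u) = -3 + (-5 + u)**2 (q(u) = -3 + (u - 5)**2 = -3 + (-5 + u)**2)
o(r, f) = 3 - sqrt(r) (o(r, f) = 3 - sqrt(0 + r) = 3 - sqrt(r))
x(M, k) = M/(3 - sqrt(M))
(668 + q(16))*x(10, 21) = (668 + (-3 + (-5 + 16)**2))*(-1*10/(-3 + sqrt(10))) = (668 + (-3 + 11**2))*(-10/(-3 + sqrt(10))) = (668 + (-3 + 121))*(-10/(-3 + sqrt(10))) = (668 + 118)*(-10/(-3 + sqrt(10))) = 786*(-10/(-3 + sqrt(10))) = -7860/(-3 + sqrt(10))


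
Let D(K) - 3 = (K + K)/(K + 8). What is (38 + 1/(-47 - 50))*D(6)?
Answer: 99495/679 ≈ 146.53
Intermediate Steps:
D(K) = 3 + 2*K/(8 + K) (D(K) = 3 + (K + K)/(K + 8) = 3 + (2*K)/(8 + K) = 3 + 2*K/(8 + K))
(38 + 1/(-47 - 50))*D(6) = (38 + 1/(-47 - 50))*((24 + 5*6)/(8 + 6)) = (38 + 1/(-97))*((24 + 30)/14) = (38 - 1/97)*((1/14)*54) = (3685/97)*(27/7) = 99495/679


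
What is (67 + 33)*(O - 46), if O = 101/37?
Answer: -160100/37 ≈ -4327.0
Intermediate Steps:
O = 101/37 (O = 101*(1/37) = 101/37 ≈ 2.7297)
(67 + 33)*(O - 46) = (67 + 33)*(101/37 - 46) = 100*(-1601/37) = -160100/37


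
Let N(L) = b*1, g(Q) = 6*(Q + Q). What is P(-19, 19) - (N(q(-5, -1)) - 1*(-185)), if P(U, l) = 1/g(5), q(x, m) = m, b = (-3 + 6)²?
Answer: -11639/60 ≈ -193.98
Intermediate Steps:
b = 9 (b = 3² = 9)
g(Q) = 12*Q (g(Q) = 6*(2*Q) = 12*Q)
N(L) = 9 (N(L) = 9*1 = 9)
P(U, l) = 1/60 (P(U, l) = 1/(12*5) = 1/60)
P(-19, 19) - (N(q(-5, -1)) - 1*(-185)) = 1/60 - (9 - 1*(-185)) = 1/60 - (9 + 185) = 1/60 - 1*194 = 1/60 - 194 = -11639/60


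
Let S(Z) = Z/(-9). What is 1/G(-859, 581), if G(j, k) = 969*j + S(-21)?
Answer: -3/2497106 ≈ -1.2014e-6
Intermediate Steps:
S(Z) = -Z/9 (S(Z) = Z*(-⅑) = -Z/9)
G(j, k) = 7/3 + 969*j (G(j, k) = 969*j - ⅑*(-21) = 969*j + 7/3 = 7/3 + 969*j)
1/G(-859, 581) = 1/(7/3 + 969*(-859)) = 1/(7/3 - 832371) = 1/(-2497106/3) = -3/2497106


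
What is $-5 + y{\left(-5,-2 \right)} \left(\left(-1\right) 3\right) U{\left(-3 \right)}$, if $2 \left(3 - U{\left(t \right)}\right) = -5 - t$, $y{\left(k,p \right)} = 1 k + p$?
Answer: $79$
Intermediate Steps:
$y{\left(k,p \right)} = k + p$
$U{\left(t \right)} = \frac{11}{2} + \frac{t}{2}$ ($U{\left(t \right)} = 3 - \frac{-5 - t}{2} = 3 + \left(\frac{5}{2} + \frac{t}{2}\right) = \frac{11}{2} + \frac{t}{2}$)
$-5 + y{\left(-5,-2 \right)} \left(\left(-1\right) 3\right) U{\left(-3 \right)} = -5 + \left(-5 - 2\right) \left(\left(-1\right) 3\right) \left(\frac{11}{2} + \frac{1}{2} \left(-3\right)\right) = -5 + \left(-7\right) \left(-3\right) \left(\frac{11}{2} - \frac{3}{2}\right) = -5 + 21 \cdot 4 = -5 + 84 = 79$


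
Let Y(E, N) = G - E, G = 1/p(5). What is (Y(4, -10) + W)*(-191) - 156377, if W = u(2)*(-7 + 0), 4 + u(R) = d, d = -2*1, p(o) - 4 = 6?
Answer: -1636541/10 ≈ -1.6365e+5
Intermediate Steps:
p(o) = 10 (p(o) = 4 + 6 = 10)
d = -2
u(R) = -6 (u(R) = -4 - 2 = -6)
G = ⅒ (G = 1/10 = ⅒ ≈ 0.10000)
Y(E, N) = ⅒ - E
W = 42 (W = -6*(-7 + 0) = -6*(-7) = 42)
(Y(4, -10) + W)*(-191) - 156377 = ((⅒ - 1*4) + 42)*(-191) - 156377 = ((⅒ - 4) + 42)*(-191) - 156377 = (-39/10 + 42)*(-191) - 156377 = (381/10)*(-191) - 156377 = -72771/10 - 156377 = -1636541/10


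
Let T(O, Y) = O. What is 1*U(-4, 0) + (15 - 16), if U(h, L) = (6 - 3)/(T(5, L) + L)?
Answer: -⅖ ≈ -0.40000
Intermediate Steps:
U(h, L) = 3/(5 + L) (U(h, L) = (6 - 3)/(5 + L) = 3/(5 + L))
1*U(-4, 0) + (15 - 16) = 1*(3/(5 + 0)) + (15 - 16) = 1*(3/5) - 1 = 1*(3*(⅕)) - 1 = 1*(⅗) - 1 = ⅗ - 1 = -⅖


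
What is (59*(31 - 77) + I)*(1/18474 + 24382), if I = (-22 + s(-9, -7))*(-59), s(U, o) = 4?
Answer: -372057714994/9237 ≈ -4.0279e+7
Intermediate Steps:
I = 1062 (I = (-22 + 4)*(-59) = -18*(-59) = 1062)
(59*(31 - 77) + I)*(1/18474 + 24382) = (59*(31 - 77) + 1062)*(1/18474 + 24382) = (59*(-46) + 1062)*(1/18474 + 24382) = (-2714 + 1062)*(450433069/18474) = -1652*450433069/18474 = -372057714994/9237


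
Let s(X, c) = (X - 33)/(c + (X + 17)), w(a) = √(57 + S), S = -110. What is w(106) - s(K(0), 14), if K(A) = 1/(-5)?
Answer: 83/77 + I*√53 ≈ 1.0779 + 7.2801*I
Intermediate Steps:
K(A) = -⅕
w(a) = I*√53 (w(a) = √(57 - 110) = √(-53) = I*√53)
s(X, c) = (-33 + X)/(17 + X + c) (s(X, c) = (-33 + X)/(c + (17 + X)) = (-33 + X)/(17 + X + c))
w(106) - s(K(0), 14) = I*√53 - (-33 - ⅕)/(17 - ⅕ + 14) = I*√53 - (-166)/(154/5*5) = I*√53 - 5*(-166)/(154*5) = I*√53 - 1*(-83/77) = I*√53 + 83/77 = 83/77 + I*√53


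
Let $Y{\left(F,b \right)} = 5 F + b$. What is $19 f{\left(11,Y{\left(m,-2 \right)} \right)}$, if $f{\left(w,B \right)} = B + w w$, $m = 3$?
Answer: $2546$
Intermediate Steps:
$Y{\left(F,b \right)} = b + 5 F$
$f{\left(w,B \right)} = B + w^{2}$
$19 f{\left(11,Y{\left(m,-2 \right)} \right)} = 19 \left(\left(-2 + 5 \cdot 3\right) + 11^{2}\right) = 19 \left(\left(-2 + 15\right) + 121\right) = 19 \left(13 + 121\right) = 19 \cdot 134 = 2546$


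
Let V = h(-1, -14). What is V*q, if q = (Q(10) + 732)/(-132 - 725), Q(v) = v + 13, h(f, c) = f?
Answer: 755/857 ≈ 0.88098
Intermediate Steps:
Q(v) = 13 + v
q = -755/857 (q = ((13 + 10) + 732)/(-132 - 725) = (23 + 732)/(-857) = 755*(-1/857) = -755/857 ≈ -0.88098)
V = -1
V*q = -1*(-755/857) = 755/857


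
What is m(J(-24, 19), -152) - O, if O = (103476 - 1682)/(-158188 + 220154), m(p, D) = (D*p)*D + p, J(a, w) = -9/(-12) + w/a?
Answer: -717083743/743592 ≈ -964.35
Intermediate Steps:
J(a, w) = ¾ + w/a (J(a, w) = -9*(-1/12) + w/a = ¾ + w/a)
m(p, D) = p + p*D² (m(p, D) = p*D² + p = p + p*D²)
O = 50897/30983 (O = 101794/61966 = 101794*(1/61966) = 50897/30983 ≈ 1.6427)
m(J(-24, 19), -152) - O = (¾ + 19/(-24))*(1 + (-152)²) - 1*50897/30983 = (¾ + 19*(-1/24))*(1 + 23104) - 50897/30983 = (¾ - 19/24)*23105 - 50897/30983 = -1/24*23105 - 50897/30983 = -23105/24 - 50897/30983 = -717083743/743592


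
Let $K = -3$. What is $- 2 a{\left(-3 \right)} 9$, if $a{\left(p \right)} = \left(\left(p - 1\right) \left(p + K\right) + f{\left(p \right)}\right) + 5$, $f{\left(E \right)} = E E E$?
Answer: $-36$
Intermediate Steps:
$f{\left(E \right)} = E^{3}$ ($f{\left(E \right)} = E^{2} E = E^{3}$)
$a{\left(p \right)} = 5 + p^{3} + \left(-1 + p\right) \left(-3 + p\right)$ ($a{\left(p \right)} = \left(\left(p - 1\right) \left(p - 3\right) + p^{3}\right) + 5 = \left(\left(-1 + p\right) \left(-3 + p\right) + p^{3}\right) + 5 = \left(p^{3} + \left(-1 + p\right) \left(-3 + p\right)\right) + 5 = 5 + p^{3} + \left(-1 + p\right) \left(-3 + p\right)$)
$- 2 a{\left(-3 \right)} 9 = - 2 \left(8 + \left(-3\right)^{2} + \left(-3\right)^{3} - -12\right) 9 = - 2 \left(8 + 9 - 27 + 12\right) 9 = \left(-2\right) 2 \cdot 9 = \left(-4\right) 9 = -36$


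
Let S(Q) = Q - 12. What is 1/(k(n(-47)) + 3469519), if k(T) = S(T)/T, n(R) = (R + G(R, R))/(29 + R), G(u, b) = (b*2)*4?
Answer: 47/163067416 ≈ 2.8822e-7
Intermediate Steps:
G(u, b) = 8*b (G(u, b) = (2*b)*4 = 8*b)
S(Q) = -12 + Q
n(R) = 9*R/(29 + R) (n(R) = (R + 8*R)/(29 + R) = (9*R)/(29 + R) = 9*R/(29 + R))
k(T) = (-12 + T)/T
1/(k(n(-47)) + 3469519) = 1/((-12 + 9*(-47)/(29 - 47))/((9*(-47)/(29 - 47))) + 3469519) = 1/((-12 + 9*(-47)/(-18))/((9*(-47)/(-18))) + 3469519) = 1/((-12 + 9*(-47)*(-1/18))/((9*(-47)*(-1/18))) + 3469519) = 1/((-12 + 47/2)/(47/2) + 3469519) = 1/((2/47)*(23/2) + 3469519) = 1/(23/47 + 3469519) = 1/(163067416/47) = 47/163067416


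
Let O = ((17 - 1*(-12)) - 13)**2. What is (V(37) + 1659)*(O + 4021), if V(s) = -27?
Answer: 6980064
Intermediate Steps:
O = 256 (O = ((17 + 12) - 13)**2 = (29 - 13)**2 = 16**2 = 256)
(V(37) + 1659)*(O + 4021) = (-27 + 1659)*(256 + 4021) = 1632*4277 = 6980064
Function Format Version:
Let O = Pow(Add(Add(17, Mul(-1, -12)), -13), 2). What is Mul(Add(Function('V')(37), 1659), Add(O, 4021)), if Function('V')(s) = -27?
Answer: 6980064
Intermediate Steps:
O = 256 (O = Pow(Add(Add(17, 12), -13), 2) = Pow(Add(29, -13), 2) = Pow(16, 2) = 256)
Mul(Add(Function('V')(37), 1659), Add(O, 4021)) = Mul(Add(-27, 1659), Add(256, 4021)) = Mul(1632, 4277) = 6980064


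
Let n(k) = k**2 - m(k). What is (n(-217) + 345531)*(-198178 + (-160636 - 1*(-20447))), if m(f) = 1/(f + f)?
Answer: -57656749106727/434 ≈ -1.3285e+11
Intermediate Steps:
m(f) = 1/(2*f)
n(k) = k**2 - 1/(2*k)
(n(-217) + 345531)*(-198178 + (-160636 - 1*(-20447))) = ((-1/2 + (-217)**3)/(-217) + 345531)*(-198178 + (-160636 - 1*(-20447))) = (-(-1/2 - 10218313)/217 + 345531)*(-198178 + (-160636 + 20447)) = (-1/217*(-20436627/2) + 345531)*(-198178 - 140189) = (20436627/434 + 345531)*(-338367) = (170397081/434)*(-338367) = -57656749106727/434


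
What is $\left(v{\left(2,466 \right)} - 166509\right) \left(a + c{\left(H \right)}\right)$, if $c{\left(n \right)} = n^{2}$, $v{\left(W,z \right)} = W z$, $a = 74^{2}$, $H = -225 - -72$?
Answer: $-4782691645$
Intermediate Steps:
$H = -153$ ($H = -225 + 72 = -153$)
$a = 5476$
$\left(v{\left(2,466 \right)} - 166509\right) \left(a + c{\left(H \right)}\right) = \left(2 \cdot 466 - 166509\right) \left(5476 + \left(-153\right)^{2}\right) = \left(932 - 166509\right) \left(5476 + 23409\right) = \left(-165577\right) 28885 = -4782691645$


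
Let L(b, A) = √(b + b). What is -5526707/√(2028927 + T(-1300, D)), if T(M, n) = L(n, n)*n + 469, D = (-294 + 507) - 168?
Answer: -5526707/√(2029396 + 135*√10) ≈ -3879.2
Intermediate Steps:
L(b, A) = √2*√b (L(b, A) = √(2*b) = √2*√b)
D = 45 (D = 213 - 168 = 45)
T(M, n) = 469 + √2*n^(3/2) (T(M, n) = (√2*√n)*n + 469 = √2*n^(3/2) + 469 = 469 + √2*n^(3/2))
-5526707/√(2028927 + T(-1300, D)) = -5526707/√(2028927 + (469 + √2*45^(3/2))) = -5526707/√(2028927 + (469 + √2*(135*√5))) = -5526707/√(2028927 + (469 + 135*√10)) = -5526707/√(2029396 + 135*√10)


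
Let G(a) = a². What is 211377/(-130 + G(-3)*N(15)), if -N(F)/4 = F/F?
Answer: -211377/166 ≈ -1273.4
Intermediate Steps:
N(F) = -4 (N(F) = -4*F/F = -4*1 = -4)
211377/(-130 + G(-3)*N(15)) = 211377/(-130 + (-3)²*(-4)) = 211377/(-130 + 9*(-4)) = 211377/(-130 - 36) = 211377/(-166) = 211377*(-1/166) = -211377/166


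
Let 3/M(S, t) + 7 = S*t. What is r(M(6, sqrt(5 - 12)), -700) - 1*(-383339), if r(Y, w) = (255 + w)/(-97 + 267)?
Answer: 13033437/34 ≈ 3.8334e+5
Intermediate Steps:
M(S, t) = 3/(-7 + S*t)
r(Y, w) = 3/2 + w/170 (r(Y, w) = (255 + w)/170 = (255 + w)*(1/170) = 3/2 + w/170)
r(M(6, sqrt(5 - 12)), -700) - 1*(-383339) = (3/2 + (1/170)*(-700)) - 1*(-383339) = (3/2 - 70/17) + 383339 = -89/34 + 383339 = 13033437/34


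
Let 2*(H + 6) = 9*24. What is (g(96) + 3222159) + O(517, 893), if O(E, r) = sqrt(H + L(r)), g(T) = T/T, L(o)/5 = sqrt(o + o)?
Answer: 3222160 + sqrt(102 + 5*sqrt(1786)) ≈ 3.2222e+6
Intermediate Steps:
L(o) = 5*sqrt(2)*sqrt(o) (L(o) = 5*sqrt(o + o) = 5*sqrt(2*o) = 5*(sqrt(2)*sqrt(o)) = 5*sqrt(2)*sqrt(o))
g(T) = 1
H = 102 (H = -6 + (9*24)/2 = -6 + (1/2)*216 = -6 + 108 = 102)
O(E, r) = sqrt(102 + 5*sqrt(2)*sqrt(r))
(g(96) + 3222159) + O(517, 893) = (1 + 3222159) + sqrt(102 + 5*sqrt(2)*sqrt(893)) = 3222160 + sqrt(102 + 5*sqrt(1786))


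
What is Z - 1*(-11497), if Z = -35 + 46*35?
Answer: 13072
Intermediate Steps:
Z = 1575 (Z = -35 + 1610 = 1575)
Z - 1*(-11497) = 1575 - 1*(-11497) = 1575 + 11497 = 13072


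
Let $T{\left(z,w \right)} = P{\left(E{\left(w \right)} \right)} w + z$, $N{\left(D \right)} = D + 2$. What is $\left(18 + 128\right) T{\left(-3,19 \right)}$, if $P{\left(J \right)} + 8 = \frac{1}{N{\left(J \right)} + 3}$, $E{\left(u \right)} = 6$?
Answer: $- \frac{246156}{11} \approx -22378.0$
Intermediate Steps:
$N{\left(D \right)} = 2 + D$
$P{\left(J \right)} = -8 + \frac{1}{5 + J}$ ($P{\left(J \right)} = -8 + \frac{1}{\left(2 + J\right) + 3} = -8 + \frac{1}{5 + J}$)
$T{\left(z,w \right)} = z - \frac{87 w}{11}$ ($T{\left(z,w \right)} = \frac{-39 - 48}{5 + 6} w + z = \frac{-39 - 48}{11} w + z = \frac{1}{11} \left(-87\right) w + z = - \frac{87 w}{11} + z = z - \frac{87 w}{11}$)
$\left(18 + 128\right) T{\left(-3,19 \right)} = \left(18 + 128\right) \left(-3 - \frac{1653}{11}\right) = 146 \left(-3 - \frac{1653}{11}\right) = 146 \left(- \frac{1686}{11}\right) = - \frac{246156}{11}$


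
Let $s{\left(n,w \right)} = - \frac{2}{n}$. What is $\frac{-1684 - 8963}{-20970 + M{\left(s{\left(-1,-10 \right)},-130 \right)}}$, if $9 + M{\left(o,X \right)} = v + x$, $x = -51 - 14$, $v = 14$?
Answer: $\frac{3549}{7010} \approx 0.50628$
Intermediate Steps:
$x = -65$ ($x = -51 - 14 = -65$)
$M{\left(o,X \right)} = -60$ ($M{\left(o,X \right)} = -9 + \left(14 - 65\right) = -9 - 51 = -60$)
$\frac{-1684 - 8963}{-20970 + M{\left(s{\left(-1,-10 \right)},-130 \right)}} = \frac{-1684 - 8963}{-20970 - 60} = - \frac{10647}{-21030} = \left(-10647\right) \left(- \frac{1}{21030}\right) = \frac{3549}{7010}$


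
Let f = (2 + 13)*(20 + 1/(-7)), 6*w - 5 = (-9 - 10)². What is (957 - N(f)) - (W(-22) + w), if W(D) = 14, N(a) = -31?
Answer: 913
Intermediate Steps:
w = 61 (w = ⅚ + (-9 - 10)²/6 = ⅚ + (⅙)*(-19)² = ⅚ + (⅙)*361 = ⅚ + 361/6 = 61)
f = 2085/7 (f = 15*(20 - ⅐) = 15*(139/7) = 2085/7 ≈ 297.86)
(957 - N(f)) - (W(-22) + w) = (957 - 1*(-31)) - (14 + 61) = (957 + 31) - 1*75 = 988 - 75 = 913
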